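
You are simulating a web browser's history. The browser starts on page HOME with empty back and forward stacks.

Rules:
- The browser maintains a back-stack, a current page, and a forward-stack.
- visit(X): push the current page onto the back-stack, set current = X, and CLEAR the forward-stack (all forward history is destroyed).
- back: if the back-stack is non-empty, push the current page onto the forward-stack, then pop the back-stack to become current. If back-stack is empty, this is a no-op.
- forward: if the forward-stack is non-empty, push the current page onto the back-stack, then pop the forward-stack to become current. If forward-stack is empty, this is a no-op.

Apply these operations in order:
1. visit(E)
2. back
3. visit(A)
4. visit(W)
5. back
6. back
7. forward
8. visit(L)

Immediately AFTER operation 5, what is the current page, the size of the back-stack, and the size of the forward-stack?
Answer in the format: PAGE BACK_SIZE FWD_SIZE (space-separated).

After 1 (visit(E)): cur=E back=1 fwd=0
After 2 (back): cur=HOME back=0 fwd=1
After 3 (visit(A)): cur=A back=1 fwd=0
After 4 (visit(W)): cur=W back=2 fwd=0
After 5 (back): cur=A back=1 fwd=1

A 1 1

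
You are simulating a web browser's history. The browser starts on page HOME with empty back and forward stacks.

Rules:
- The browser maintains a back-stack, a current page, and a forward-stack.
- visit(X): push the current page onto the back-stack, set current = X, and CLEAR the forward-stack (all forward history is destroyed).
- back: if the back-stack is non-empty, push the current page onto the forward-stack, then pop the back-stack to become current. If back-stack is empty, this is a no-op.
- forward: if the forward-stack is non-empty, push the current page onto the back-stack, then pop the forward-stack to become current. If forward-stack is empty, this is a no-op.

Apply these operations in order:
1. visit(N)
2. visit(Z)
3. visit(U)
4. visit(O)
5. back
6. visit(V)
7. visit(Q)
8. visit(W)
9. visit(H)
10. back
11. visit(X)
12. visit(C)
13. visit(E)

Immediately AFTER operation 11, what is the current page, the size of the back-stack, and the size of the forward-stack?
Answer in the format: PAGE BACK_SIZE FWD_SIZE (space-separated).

After 1 (visit(N)): cur=N back=1 fwd=0
After 2 (visit(Z)): cur=Z back=2 fwd=0
After 3 (visit(U)): cur=U back=3 fwd=0
After 4 (visit(O)): cur=O back=4 fwd=0
After 5 (back): cur=U back=3 fwd=1
After 6 (visit(V)): cur=V back=4 fwd=0
After 7 (visit(Q)): cur=Q back=5 fwd=0
After 8 (visit(W)): cur=W back=6 fwd=0
After 9 (visit(H)): cur=H back=7 fwd=0
After 10 (back): cur=W back=6 fwd=1
After 11 (visit(X)): cur=X back=7 fwd=0

X 7 0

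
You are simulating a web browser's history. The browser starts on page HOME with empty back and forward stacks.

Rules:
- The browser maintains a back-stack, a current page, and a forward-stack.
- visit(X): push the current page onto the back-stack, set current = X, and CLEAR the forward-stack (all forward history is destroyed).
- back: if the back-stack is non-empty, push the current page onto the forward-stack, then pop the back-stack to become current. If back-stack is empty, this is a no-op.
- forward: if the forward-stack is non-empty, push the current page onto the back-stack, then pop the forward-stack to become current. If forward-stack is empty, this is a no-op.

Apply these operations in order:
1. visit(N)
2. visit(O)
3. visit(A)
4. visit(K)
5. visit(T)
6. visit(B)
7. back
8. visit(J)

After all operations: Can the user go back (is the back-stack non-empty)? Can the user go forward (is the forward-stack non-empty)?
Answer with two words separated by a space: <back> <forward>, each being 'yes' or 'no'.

Answer: yes no

Derivation:
After 1 (visit(N)): cur=N back=1 fwd=0
After 2 (visit(O)): cur=O back=2 fwd=0
After 3 (visit(A)): cur=A back=3 fwd=0
After 4 (visit(K)): cur=K back=4 fwd=0
After 5 (visit(T)): cur=T back=5 fwd=0
After 6 (visit(B)): cur=B back=6 fwd=0
After 7 (back): cur=T back=5 fwd=1
After 8 (visit(J)): cur=J back=6 fwd=0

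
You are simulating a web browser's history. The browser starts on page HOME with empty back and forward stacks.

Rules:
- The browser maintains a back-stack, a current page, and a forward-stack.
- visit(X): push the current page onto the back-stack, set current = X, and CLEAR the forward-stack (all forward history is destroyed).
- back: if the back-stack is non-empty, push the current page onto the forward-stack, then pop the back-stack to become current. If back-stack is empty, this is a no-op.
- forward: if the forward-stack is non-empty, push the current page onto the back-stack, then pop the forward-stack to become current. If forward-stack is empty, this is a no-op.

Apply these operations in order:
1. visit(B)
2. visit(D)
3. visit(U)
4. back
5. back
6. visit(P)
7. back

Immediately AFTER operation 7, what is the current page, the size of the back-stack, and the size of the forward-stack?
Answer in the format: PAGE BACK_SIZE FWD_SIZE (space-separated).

After 1 (visit(B)): cur=B back=1 fwd=0
After 2 (visit(D)): cur=D back=2 fwd=0
After 3 (visit(U)): cur=U back=3 fwd=0
After 4 (back): cur=D back=2 fwd=1
After 5 (back): cur=B back=1 fwd=2
After 6 (visit(P)): cur=P back=2 fwd=0
After 7 (back): cur=B back=1 fwd=1

B 1 1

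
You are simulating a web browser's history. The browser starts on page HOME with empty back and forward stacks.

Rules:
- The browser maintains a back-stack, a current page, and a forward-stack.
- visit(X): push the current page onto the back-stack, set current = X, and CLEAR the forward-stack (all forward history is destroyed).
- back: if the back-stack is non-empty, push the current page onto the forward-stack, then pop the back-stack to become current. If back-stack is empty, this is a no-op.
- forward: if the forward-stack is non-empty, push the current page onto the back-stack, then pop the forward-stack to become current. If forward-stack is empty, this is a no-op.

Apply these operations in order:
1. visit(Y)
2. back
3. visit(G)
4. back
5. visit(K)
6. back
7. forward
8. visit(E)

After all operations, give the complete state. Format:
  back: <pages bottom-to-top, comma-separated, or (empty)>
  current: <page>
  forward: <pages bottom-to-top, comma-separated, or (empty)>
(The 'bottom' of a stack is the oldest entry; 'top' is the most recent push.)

Answer: back: HOME,K
current: E
forward: (empty)

Derivation:
After 1 (visit(Y)): cur=Y back=1 fwd=0
After 2 (back): cur=HOME back=0 fwd=1
After 3 (visit(G)): cur=G back=1 fwd=0
After 4 (back): cur=HOME back=0 fwd=1
After 5 (visit(K)): cur=K back=1 fwd=0
After 6 (back): cur=HOME back=0 fwd=1
After 7 (forward): cur=K back=1 fwd=0
After 8 (visit(E)): cur=E back=2 fwd=0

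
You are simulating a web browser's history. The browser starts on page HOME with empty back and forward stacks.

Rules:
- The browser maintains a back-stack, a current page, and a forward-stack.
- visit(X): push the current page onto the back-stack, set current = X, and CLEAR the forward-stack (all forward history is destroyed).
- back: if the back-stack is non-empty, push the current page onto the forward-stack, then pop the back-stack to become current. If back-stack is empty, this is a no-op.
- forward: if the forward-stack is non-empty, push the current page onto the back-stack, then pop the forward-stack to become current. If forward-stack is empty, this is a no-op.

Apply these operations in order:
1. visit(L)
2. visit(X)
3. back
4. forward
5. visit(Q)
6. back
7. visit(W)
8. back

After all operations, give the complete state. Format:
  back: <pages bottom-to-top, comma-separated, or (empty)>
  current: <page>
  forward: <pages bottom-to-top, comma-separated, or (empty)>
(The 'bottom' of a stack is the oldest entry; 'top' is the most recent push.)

After 1 (visit(L)): cur=L back=1 fwd=0
After 2 (visit(X)): cur=X back=2 fwd=0
After 3 (back): cur=L back=1 fwd=1
After 4 (forward): cur=X back=2 fwd=0
After 5 (visit(Q)): cur=Q back=3 fwd=0
After 6 (back): cur=X back=2 fwd=1
After 7 (visit(W)): cur=W back=3 fwd=0
After 8 (back): cur=X back=2 fwd=1

Answer: back: HOME,L
current: X
forward: W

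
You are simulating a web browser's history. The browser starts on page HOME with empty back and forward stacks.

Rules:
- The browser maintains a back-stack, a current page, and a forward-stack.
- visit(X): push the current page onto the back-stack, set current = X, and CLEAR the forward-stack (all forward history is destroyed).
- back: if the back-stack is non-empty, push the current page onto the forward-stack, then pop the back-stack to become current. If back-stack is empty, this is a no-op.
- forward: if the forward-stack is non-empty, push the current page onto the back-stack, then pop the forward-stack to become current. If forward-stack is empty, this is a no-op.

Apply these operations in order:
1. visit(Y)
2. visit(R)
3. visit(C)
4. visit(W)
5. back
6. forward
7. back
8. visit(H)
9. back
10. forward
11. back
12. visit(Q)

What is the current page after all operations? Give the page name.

After 1 (visit(Y)): cur=Y back=1 fwd=0
After 2 (visit(R)): cur=R back=2 fwd=0
After 3 (visit(C)): cur=C back=3 fwd=0
After 4 (visit(W)): cur=W back=4 fwd=0
After 5 (back): cur=C back=3 fwd=1
After 6 (forward): cur=W back=4 fwd=0
After 7 (back): cur=C back=3 fwd=1
After 8 (visit(H)): cur=H back=4 fwd=0
After 9 (back): cur=C back=3 fwd=1
After 10 (forward): cur=H back=4 fwd=0
After 11 (back): cur=C back=3 fwd=1
After 12 (visit(Q)): cur=Q back=4 fwd=0

Answer: Q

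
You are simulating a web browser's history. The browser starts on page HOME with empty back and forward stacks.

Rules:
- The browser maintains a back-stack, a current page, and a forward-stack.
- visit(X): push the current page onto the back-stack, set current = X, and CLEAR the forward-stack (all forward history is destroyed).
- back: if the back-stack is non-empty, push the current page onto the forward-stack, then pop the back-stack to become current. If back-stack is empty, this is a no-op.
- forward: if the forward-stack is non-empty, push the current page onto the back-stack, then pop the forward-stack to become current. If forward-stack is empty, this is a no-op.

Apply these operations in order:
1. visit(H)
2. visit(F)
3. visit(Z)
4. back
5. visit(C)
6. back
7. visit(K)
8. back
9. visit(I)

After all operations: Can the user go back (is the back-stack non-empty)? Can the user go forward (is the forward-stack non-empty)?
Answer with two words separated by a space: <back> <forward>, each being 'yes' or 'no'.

Answer: yes no

Derivation:
After 1 (visit(H)): cur=H back=1 fwd=0
After 2 (visit(F)): cur=F back=2 fwd=0
After 3 (visit(Z)): cur=Z back=3 fwd=0
After 4 (back): cur=F back=2 fwd=1
After 5 (visit(C)): cur=C back=3 fwd=0
After 6 (back): cur=F back=2 fwd=1
After 7 (visit(K)): cur=K back=3 fwd=0
After 8 (back): cur=F back=2 fwd=1
After 9 (visit(I)): cur=I back=3 fwd=0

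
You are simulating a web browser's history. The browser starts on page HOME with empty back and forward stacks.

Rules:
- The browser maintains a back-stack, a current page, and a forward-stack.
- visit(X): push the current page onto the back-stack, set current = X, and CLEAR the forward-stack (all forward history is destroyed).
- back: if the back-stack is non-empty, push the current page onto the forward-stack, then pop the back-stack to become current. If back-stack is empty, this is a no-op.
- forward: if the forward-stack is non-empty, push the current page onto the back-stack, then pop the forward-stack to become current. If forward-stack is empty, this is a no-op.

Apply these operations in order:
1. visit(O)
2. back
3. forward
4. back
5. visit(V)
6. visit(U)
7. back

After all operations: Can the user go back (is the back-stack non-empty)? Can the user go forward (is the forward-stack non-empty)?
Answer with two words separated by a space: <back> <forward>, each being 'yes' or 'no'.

After 1 (visit(O)): cur=O back=1 fwd=0
After 2 (back): cur=HOME back=0 fwd=1
After 3 (forward): cur=O back=1 fwd=0
After 4 (back): cur=HOME back=0 fwd=1
After 5 (visit(V)): cur=V back=1 fwd=0
After 6 (visit(U)): cur=U back=2 fwd=0
After 7 (back): cur=V back=1 fwd=1

Answer: yes yes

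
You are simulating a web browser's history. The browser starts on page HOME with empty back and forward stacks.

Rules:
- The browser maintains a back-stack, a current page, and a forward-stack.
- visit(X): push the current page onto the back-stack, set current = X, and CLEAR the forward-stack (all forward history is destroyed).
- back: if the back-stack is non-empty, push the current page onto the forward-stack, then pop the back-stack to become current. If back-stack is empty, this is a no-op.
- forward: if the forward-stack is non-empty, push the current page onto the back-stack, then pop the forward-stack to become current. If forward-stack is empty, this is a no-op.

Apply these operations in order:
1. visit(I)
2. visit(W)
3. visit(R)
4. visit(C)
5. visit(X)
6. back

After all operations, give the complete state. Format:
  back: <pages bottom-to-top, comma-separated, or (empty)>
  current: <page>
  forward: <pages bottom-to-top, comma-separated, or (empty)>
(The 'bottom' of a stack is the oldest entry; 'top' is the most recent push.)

Answer: back: HOME,I,W,R
current: C
forward: X

Derivation:
After 1 (visit(I)): cur=I back=1 fwd=0
After 2 (visit(W)): cur=W back=2 fwd=0
After 3 (visit(R)): cur=R back=3 fwd=0
After 4 (visit(C)): cur=C back=4 fwd=0
After 5 (visit(X)): cur=X back=5 fwd=0
After 6 (back): cur=C back=4 fwd=1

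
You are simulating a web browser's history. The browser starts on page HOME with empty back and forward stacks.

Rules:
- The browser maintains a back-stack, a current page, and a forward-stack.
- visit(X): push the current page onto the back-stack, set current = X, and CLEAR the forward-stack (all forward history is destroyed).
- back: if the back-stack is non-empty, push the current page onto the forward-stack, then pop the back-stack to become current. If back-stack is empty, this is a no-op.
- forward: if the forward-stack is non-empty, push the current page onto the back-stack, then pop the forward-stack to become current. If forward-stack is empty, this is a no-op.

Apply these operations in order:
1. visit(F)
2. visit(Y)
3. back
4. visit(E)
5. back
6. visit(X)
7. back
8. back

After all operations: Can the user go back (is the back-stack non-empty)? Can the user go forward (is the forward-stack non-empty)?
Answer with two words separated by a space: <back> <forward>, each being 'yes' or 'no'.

After 1 (visit(F)): cur=F back=1 fwd=0
After 2 (visit(Y)): cur=Y back=2 fwd=0
After 3 (back): cur=F back=1 fwd=1
After 4 (visit(E)): cur=E back=2 fwd=0
After 5 (back): cur=F back=1 fwd=1
After 6 (visit(X)): cur=X back=2 fwd=0
After 7 (back): cur=F back=1 fwd=1
After 8 (back): cur=HOME back=0 fwd=2

Answer: no yes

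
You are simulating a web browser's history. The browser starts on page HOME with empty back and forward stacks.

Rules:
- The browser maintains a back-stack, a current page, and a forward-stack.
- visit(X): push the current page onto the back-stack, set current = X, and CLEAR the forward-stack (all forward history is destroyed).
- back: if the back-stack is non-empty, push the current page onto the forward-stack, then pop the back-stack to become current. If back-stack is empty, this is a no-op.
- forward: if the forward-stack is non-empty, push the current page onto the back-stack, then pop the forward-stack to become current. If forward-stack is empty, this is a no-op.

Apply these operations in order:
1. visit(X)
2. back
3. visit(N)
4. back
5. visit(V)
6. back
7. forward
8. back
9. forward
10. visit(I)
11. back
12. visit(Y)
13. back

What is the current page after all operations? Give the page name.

After 1 (visit(X)): cur=X back=1 fwd=0
After 2 (back): cur=HOME back=0 fwd=1
After 3 (visit(N)): cur=N back=1 fwd=0
After 4 (back): cur=HOME back=0 fwd=1
After 5 (visit(V)): cur=V back=1 fwd=0
After 6 (back): cur=HOME back=0 fwd=1
After 7 (forward): cur=V back=1 fwd=0
After 8 (back): cur=HOME back=0 fwd=1
After 9 (forward): cur=V back=1 fwd=0
After 10 (visit(I)): cur=I back=2 fwd=0
After 11 (back): cur=V back=1 fwd=1
After 12 (visit(Y)): cur=Y back=2 fwd=0
After 13 (back): cur=V back=1 fwd=1

Answer: V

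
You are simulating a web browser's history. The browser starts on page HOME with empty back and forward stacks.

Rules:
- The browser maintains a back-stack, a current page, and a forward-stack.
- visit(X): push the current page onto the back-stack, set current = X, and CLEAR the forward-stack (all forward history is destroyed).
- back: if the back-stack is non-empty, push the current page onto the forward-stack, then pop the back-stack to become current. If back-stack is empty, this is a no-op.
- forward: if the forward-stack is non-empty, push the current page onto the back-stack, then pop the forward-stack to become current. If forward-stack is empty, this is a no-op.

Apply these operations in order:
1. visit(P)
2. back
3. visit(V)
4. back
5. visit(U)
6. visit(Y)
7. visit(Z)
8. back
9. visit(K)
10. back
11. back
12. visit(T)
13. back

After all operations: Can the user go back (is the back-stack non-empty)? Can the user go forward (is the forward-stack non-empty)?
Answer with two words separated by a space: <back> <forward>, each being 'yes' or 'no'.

After 1 (visit(P)): cur=P back=1 fwd=0
After 2 (back): cur=HOME back=0 fwd=1
After 3 (visit(V)): cur=V back=1 fwd=0
After 4 (back): cur=HOME back=0 fwd=1
After 5 (visit(U)): cur=U back=1 fwd=0
After 6 (visit(Y)): cur=Y back=2 fwd=0
After 7 (visit(Z)): cur=Z back=3 fwd=0
After 8 (back): cur=Y back=2 fwd=1
After 9 (visit(K)): cur=K back=3 fwd=0
After 10 (back): cur=Y back=2 fwd=1
After 11 (back): cur=U back=1 fwd=2
After 12 (visit(T)): cur=T back=2 fwd=0
After 13 (back): cur=U back=1 fwd=1

Answer: yes yes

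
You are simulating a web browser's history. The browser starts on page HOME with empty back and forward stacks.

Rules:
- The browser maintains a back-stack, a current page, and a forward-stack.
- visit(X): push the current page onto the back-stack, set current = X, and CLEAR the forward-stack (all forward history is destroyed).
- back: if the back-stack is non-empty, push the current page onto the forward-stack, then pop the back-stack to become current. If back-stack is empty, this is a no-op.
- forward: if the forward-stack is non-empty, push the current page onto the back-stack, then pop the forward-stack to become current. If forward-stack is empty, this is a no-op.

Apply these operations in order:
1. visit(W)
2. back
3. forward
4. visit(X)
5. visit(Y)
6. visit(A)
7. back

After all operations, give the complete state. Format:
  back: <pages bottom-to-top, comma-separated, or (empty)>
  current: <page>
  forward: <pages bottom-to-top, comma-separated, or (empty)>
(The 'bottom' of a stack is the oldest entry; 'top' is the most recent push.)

After 1 (visit(W)): cur=W back=1 fwd=0
After 2 (back): cur=HOME back=0 fwd=1
After 3 (forward): cur=W back=1 fwd=0
After 4 (visit(X)): cur=X back=2 fwd=0
After 5 (visit(Y)): cur=Y back=3 fwd=0
After 6 (visit(A)): cur=A back=4 fwd=0
After 7 (back): cur=Y back=3 fwd=1

Answer: back: HOME,W,X
current: Y
forward: A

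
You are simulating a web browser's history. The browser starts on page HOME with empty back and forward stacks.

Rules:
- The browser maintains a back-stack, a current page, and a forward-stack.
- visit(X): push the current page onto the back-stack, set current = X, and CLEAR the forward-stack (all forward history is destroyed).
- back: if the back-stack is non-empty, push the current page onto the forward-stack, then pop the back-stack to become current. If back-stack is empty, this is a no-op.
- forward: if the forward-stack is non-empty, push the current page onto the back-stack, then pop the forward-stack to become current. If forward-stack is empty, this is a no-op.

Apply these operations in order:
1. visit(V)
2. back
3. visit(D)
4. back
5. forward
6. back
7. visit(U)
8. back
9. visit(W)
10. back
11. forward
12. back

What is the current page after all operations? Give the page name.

Answer: HOME

Derivation:
After 1 (visit(V)): cur=V back=1 fwd=0
After 2 (back): cur=HOME back=0 fwd=1
After 3 (visit(D)): cur=D back=1 fwd=0
After 4 (back): cur=HOME back=0 fwd=1
After 5 (forward): cur=D back=1 fwd=0
After 6 (back): cur=HOME back=0 fwd=1
After 7 (visit(U)): cur=U back=1 fwd=0
After 8 (back): cur=HOME back=0 fwd=1
After 9 (visit(W)): cur=W back=1 fwd=0
After 10 (back): cur=HOME back=0 fwd=1
After 11 (forward): cur=W back=1 fwd=0
After 12 (back): cur=HOME back=0 fwd=1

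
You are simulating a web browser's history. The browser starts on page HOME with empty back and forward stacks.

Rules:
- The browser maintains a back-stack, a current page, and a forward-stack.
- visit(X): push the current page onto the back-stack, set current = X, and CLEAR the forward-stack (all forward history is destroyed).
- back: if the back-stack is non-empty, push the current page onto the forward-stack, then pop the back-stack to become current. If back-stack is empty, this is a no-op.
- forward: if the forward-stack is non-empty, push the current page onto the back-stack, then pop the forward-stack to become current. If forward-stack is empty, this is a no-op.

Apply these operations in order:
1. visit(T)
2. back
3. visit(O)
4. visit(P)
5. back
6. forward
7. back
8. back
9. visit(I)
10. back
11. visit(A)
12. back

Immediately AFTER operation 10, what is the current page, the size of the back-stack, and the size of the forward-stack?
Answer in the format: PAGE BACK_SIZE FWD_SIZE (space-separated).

After 1 (visit(T)): cur=T back=1 fwd=0
After 2 (back): cur=HOME back=0 fwd=1
After 3 (visit(O)): cur=O back=1 fwd=0
After 4 (visit(P)): cur=P back=2 fwd=0
After 5 (back): cur=O back=1 fwd=1
After 6 (forward): cur=P back=2 fwd=0
After 7 (back): cur=O back=1 fwd=1
After 8 (back): cur=HOME back=0 fwd=2
After 9 (visit(I)): cur=I back=1 fwd=0
After 10 (back): cur=HOME back=0 fwd=1

HOME 0 1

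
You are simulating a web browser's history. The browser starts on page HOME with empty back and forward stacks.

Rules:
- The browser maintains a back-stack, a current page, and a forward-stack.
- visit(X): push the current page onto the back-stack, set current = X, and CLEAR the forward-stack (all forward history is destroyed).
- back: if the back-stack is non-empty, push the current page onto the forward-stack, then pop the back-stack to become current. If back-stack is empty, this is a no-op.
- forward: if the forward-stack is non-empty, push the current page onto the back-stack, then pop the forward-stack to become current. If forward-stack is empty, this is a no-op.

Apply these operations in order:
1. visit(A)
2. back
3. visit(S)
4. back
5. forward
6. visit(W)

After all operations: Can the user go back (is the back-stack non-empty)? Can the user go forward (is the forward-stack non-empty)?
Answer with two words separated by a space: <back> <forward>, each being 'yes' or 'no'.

Answer: yes no

Derivation:
After 1 (visit(A)): cur=A back=1 fwd=0
After 2 (back): cur=HOME back=0 fwd=1
After 3 (visit(S)): cur=S back=1 fwd=0
After 4 (back): cur=HOME back=0 fwd=1
After 5 (forward): cur=S back=1 fwd=0
After 6 (visit(W)): cur=W back=2 fwd=0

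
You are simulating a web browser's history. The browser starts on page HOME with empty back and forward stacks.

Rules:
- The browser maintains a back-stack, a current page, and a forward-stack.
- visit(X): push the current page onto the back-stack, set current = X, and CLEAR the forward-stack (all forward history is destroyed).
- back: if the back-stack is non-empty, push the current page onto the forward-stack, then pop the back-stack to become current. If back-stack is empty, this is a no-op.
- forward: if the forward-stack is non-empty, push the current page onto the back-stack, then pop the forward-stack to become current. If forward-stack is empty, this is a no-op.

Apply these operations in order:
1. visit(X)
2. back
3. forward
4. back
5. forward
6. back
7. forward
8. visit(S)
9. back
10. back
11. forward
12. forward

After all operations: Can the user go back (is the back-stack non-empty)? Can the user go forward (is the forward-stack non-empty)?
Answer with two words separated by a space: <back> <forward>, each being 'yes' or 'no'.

After 1 (visit(X)): cur=X back=1 fwd=0
After 2 (back): cur=HOME back=0 fwd=1
After 3 (forward): cur=X back=1 fwd=0
After 4 (back): cur=HOME back=0 fwd=1
After 5 (forward): cur=X back=1 fwd=0
After 6 (back): cur=HOME back=0 fwd=1
After 7 (forward): cur=X back=1 fwd=0
After 8 (visit(S)): cur=S back=2 fwd=0
After 9 (back): cur=X back=1 fwd=1
After 10 (back): cur=HOME back=0 fwd=2
After 11 (forward): cur=X back=1 fwd=1
After 12 (forward): cur=S back=2 fwd=0

Answer: yes no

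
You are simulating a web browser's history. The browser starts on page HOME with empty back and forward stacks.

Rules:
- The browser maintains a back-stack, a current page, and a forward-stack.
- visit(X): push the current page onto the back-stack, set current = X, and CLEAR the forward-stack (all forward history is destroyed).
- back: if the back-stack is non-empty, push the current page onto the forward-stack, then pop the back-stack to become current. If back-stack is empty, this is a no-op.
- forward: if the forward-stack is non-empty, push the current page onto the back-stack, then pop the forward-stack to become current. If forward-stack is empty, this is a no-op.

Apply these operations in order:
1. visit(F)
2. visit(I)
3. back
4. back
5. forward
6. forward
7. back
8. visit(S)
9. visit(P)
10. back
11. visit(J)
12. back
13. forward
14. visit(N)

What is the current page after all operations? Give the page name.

Answer: N

Derivation:
After 1 (visit(F)): cur=F back=1 fwd=0
After 2 (visit(I)): cur=I back=2 fwd=0
After 3 (back): cur=F back=1 fwd=1
After 4 (back): cur=HOME back=0 fwd=2
After 5 (forward): cur=F back=1 fwd=1
After 6 (forward): cur=I back=2 fwd=0
After 7 (back): cur=F back=1 fwd=1
After 8 (visit(S)): cur=S back=2 fwd=0
After 9 (visit(P)): cur=P back=3 fwd=0
After 10 (back): cur=S back=2 fwd=1
After 11 (visit(J)): cur=J back=3 fwd=0
After 12 (back): cur=S back=2 fwd=1
After 13 (forward): cur=J back=3 fwd=0
After 14 (visit(N)): cur=N back=4 fwd=0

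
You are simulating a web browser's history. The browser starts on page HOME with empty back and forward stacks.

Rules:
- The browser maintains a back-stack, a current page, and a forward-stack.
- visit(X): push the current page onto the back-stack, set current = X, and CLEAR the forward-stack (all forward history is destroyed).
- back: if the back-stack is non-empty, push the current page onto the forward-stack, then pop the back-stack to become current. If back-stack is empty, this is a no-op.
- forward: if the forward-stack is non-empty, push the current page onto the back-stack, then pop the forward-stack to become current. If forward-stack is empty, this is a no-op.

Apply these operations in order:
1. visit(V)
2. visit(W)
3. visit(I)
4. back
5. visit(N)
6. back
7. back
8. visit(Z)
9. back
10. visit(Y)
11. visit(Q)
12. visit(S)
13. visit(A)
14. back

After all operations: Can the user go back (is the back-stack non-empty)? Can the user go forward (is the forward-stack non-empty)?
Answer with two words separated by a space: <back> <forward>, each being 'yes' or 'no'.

After 1 (visit(V)): cur=V back=1 fwd=0
After 2 (visit(W)): cur=W back=2 fwd=0
After 3 (visit(I)): cur=I back=3 fwd=0
After 4 (back): cur=W back=2 fwd=1
After 5 (visit(N)): cur=N back=3 fwd=0
After 6 (back): cur=W back=2 fwd=1
After 7 (back): cur=V back=1 fwd=2
After 8 (visit(Z)): cur=Z back=2 fwd=0
After 9 (back): cur=V back=1 fwd=1
After 10 (visit(Y)): cur=Y back=2 fwd=0
After 11 (visit(Q)): cur=Q back=3 fwd=0
After 12 (visit(S)): cur=S back=4 fwd=0
After 13 (visit(A)): cur=A back=5 fwd=0
After 14 (back): cur=S back=4 fwd=1

Answer: yes yes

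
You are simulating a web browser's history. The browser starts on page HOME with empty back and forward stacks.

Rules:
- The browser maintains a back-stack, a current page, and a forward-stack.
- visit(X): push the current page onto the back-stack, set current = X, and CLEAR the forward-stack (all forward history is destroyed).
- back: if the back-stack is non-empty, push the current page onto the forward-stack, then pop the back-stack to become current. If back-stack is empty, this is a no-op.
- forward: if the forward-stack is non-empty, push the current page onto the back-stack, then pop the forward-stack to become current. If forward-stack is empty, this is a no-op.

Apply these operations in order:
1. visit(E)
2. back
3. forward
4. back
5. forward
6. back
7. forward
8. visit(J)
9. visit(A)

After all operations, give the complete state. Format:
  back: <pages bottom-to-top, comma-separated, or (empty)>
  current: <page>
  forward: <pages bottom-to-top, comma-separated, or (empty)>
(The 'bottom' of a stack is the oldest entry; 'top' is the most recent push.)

After 1 (visit(E)): cur=E back=1 fwd=0
After 2 (back): cur=HOME back=0 fwd=1
After 3 (forward): cur=E back=1 fwd=0
After 4 (back): cur=HOME back=0 fwd=1
After 5 (forward): cur=E back=1 fwd=0
After 6 (back): cur=HOME back=0 fwd=1
After 7 (forward): cur=E back=1 fwd=0
After 8 (visit(J)): cur=J back=2 fwd=0
After 9 (visit(A)): cur=A back=3 fwd=0

Answer: back: HOME,E,J
current: A
forward: (empty)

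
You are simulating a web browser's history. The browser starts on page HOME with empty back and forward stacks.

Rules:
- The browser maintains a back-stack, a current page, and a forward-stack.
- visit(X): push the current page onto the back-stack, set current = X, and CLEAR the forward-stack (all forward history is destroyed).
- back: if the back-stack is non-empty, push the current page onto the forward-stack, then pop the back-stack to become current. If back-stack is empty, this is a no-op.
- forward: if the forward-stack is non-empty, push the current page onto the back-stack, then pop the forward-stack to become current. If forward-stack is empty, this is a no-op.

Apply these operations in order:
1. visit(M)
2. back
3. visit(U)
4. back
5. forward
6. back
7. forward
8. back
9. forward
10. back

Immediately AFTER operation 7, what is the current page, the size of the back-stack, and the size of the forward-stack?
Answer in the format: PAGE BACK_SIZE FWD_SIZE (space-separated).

After 1 (visit(M)): cur=M back=1 fwd=0
After 2 (back): cur=HOME back=0 fwd=1
After 3 (visit(U)): cur=U back=1 fwd=0
After 4 (back): cur=HOME back=0 fwd=1
After 5 (forward): cur=U back=1 fwd=0
After 6 (back): cur=HOME back=0 fwd=1
After 7 (forward): cur=U back=1 fwd=0

U 1 0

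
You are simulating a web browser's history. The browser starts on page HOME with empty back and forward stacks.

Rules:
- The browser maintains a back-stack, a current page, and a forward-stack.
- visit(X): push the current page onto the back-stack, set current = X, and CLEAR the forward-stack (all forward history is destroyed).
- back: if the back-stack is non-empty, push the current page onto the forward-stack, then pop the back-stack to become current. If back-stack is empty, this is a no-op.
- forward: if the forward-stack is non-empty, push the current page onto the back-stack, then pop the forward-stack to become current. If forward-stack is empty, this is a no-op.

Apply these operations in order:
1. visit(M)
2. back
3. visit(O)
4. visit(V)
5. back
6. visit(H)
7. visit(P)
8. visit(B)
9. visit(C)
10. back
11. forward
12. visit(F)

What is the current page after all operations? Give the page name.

After 1 (visit(M)): cur=M back=1 fwd=0
After 2 (back): cur=HOME back=0 fwd=1
After 3 (visit(O)): cur=O back=1 fwd=0
After 4 (visit(V)): cur=V back=2 fwd=0
After 5 (back): cur=O back=1 fwd=1
After 6 (visit(H)): cur=H back=2 fwd=0
After 7 (visit(P)): cur=P back=3 fwd=0
After 8 (visit(B)): cur=B back=4 fwd=0
After 9 (visit(C)): cur=C back=5 fwd=0
After 10 (back): cur=B back=4 fwd=1
After 11 (forward): cur=C back=5 fwd=0
After 12 (visit(F)): cur=F back=6 fwd=0

Answer: F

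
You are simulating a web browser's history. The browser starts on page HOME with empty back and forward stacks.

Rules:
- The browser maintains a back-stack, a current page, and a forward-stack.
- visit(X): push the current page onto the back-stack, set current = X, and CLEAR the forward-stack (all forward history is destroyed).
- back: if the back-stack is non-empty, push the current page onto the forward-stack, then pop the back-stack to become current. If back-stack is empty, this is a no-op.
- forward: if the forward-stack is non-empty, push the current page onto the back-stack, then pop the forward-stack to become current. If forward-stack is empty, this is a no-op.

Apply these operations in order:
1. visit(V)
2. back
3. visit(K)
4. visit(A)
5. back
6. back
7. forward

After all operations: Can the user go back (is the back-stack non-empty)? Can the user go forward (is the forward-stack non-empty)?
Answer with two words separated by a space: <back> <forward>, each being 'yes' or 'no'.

Answer: yes yes

Derivation:
After 1 (visit(V)): cur=V back=1 fwd=0
After 2 (back): cur=HOME back=0 fwd=1
After 3 (visit(K)): cur=K back=1 fwd=0
After 4 (visit(A)): cur=A back=2 fwd=0
After 5 (back): cur=K back=1 fwd=1
After 6 (back): cur=HOME back=0 fwd=2
After 7 (forward): cur=K back=1 fwd=1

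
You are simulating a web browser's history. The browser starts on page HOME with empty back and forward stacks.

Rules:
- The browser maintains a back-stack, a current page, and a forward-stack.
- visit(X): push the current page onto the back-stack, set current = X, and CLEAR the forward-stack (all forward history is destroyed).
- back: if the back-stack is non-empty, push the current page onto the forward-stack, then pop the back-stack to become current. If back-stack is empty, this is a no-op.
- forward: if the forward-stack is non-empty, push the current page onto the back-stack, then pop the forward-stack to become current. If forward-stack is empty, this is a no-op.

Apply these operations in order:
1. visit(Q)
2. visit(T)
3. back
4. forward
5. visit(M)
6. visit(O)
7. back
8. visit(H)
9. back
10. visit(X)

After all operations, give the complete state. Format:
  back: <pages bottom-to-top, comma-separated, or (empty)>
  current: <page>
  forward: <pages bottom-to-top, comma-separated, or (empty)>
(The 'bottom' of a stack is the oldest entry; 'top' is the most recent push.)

After 1 (visit(Q)): cur=Q back=1 fwd=0
After 2 (visit(T)): cur=T back=2 fwd=0
After 3 (back): cur=Q back=1 fwd=1
After 4 (forward): cur=T back=2 fwd=0
After 5 (visit(M)): cur=M back=3 fwd=0
After 6 (visit(O)): cur=O back=4 fwd=0
After 7 (back): cur=M back=3 fwd=1
After 8 (visit(H)): cur=H back=4 fwd=0
After 9 (back): cur=M back=3 fwd=1
After 10 (visit(X)): cur=X back=4 fwd=0

Answer: back: HOME,Q,T,M
current: X
forward: (empty)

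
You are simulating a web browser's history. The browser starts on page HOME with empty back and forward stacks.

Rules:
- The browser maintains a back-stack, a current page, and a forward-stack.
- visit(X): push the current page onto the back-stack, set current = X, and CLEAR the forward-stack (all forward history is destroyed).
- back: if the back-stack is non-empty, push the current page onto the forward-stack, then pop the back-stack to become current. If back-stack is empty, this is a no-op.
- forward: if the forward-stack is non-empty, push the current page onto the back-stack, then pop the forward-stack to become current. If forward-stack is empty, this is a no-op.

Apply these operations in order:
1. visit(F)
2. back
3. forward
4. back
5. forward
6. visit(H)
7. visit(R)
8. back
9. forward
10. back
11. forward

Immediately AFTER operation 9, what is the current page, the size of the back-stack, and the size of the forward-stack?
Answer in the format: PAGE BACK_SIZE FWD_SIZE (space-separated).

After 1 (visit(F)): cur=F back=1 fwd=0
After 2 (back): cur=HOME back=0 fwd=1
After 3 (forward): cur=F back=1 fwd=0
After 4 (back): cur=HOME back=0 fwd=1
After 5 (forward): cur=F back=1 fwd=0
After 6 (visit(H)): cur=H back=2 fwd=0
After 7 (visit(R)): cur=R back=3 fwd=0
After 8 (back): cur=H back=2 fwd=1
After 9 (forward): cur=R back=3 fwd=0

R 3 0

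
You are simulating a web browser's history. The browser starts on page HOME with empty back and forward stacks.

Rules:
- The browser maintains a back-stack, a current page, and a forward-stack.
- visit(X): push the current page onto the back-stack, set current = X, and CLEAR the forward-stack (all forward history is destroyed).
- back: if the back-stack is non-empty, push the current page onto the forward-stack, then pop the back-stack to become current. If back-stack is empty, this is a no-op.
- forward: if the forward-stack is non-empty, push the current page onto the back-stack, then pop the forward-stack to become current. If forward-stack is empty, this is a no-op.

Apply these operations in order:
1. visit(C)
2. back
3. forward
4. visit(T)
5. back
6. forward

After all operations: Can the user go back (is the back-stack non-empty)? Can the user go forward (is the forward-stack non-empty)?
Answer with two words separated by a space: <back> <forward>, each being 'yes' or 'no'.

After 1 (visit(C)): cur=C back=1 fwd=0
After 2 (back): cur=HOME back=0 fwd=1
After 3 (forward): cur=C back=1 fwd=0
After 4 (visit(T)): cur=T back=2 fwd=0
After 5 (back): cur=C back=1 fwd=1
After 6 (forward): cur=T back=2 fwd=0

Answer: yes no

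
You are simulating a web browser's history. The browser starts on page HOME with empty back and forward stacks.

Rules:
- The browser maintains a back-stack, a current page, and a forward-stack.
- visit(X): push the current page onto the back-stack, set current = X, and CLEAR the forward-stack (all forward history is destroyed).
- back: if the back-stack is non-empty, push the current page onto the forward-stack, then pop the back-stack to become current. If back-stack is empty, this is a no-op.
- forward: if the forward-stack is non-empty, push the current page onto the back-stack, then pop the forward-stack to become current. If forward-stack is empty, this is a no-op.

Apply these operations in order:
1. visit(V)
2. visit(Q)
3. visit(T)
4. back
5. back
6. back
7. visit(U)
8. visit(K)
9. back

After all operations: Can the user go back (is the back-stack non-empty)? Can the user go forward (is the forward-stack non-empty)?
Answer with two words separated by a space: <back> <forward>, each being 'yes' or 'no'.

Answer: yes yes

Derivation:
After 1 (visit(V)): cur=V back=1 fwd=0
After 2 (visit(Q)): cur=Q back=2 fwd=0
After 3 (visit(T)): cur=T back=3 fwd=0
After 4 (back): cur=Q back=2 fwd=1
After 5 (back): cur=V back=1 fwd=2
After 6 (back): cur=HOME back=0 fwd=3
After 7 (visit(U)): cur=U back=1 fwd=0
After 8 (visit(K)): cur=K back=2 fwd=0
After 9 (back): cur=U back=1 fwd=1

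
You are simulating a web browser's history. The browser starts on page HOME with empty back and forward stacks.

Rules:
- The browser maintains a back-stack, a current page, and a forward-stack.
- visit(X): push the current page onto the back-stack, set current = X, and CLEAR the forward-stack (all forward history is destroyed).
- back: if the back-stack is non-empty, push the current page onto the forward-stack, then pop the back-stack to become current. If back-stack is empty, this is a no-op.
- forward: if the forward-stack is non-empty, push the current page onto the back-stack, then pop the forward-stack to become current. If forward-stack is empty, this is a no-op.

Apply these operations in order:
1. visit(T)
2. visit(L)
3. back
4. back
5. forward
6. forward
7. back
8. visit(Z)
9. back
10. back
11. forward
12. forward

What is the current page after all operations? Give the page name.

Answer: Z

Derivation:
After 1 (visit(T)): cur=T back=1 fwd=0
After 2 (visit(L)): cur=L back=2 fwd=0
After 3 (back): cur=T back=1 fwd=1
After 4 (back): cur=HOME back=0 fwd=2
After 5 (forward): cur=T back=1 fwd=1
After 6 (forward): cur=L back=2 fwd=0
After 7 (back): cur=T back=1 fwd=1
After 8 (visit(Z)): cur=Z back=2 fwd=0
After 9 (back): cur=T back=1 fwd=1
After 10 (back): cur=HOME back=0 fwd=2
After 11 (forward): cur=T back=1 fwd=1
After 12 (forward): cur=Z back=2 fwd=0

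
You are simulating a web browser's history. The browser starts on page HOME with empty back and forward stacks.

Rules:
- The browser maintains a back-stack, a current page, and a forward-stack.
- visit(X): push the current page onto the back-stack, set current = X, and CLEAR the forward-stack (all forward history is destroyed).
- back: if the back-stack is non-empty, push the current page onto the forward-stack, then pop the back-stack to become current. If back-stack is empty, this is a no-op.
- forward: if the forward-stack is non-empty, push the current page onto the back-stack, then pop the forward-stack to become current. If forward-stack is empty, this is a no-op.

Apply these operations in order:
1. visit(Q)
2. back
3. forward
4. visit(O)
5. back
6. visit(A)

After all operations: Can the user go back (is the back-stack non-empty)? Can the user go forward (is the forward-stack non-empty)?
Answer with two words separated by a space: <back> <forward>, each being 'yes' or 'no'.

Answer: yes no

Derivation:
After 1 (visit(Q)): cur=Q back=1 fwd=0
After 2 (back): cur=HOME back=0 fwd=1
After 3 (forward): cur=Q back=1 fwd=0
After 4 (visit(O)): cur=O back=2 fwd=0
After 5 (back): cur=Q back=1 fwd=1
After 6 (visit(A)): cur=A back=2 fwd=0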